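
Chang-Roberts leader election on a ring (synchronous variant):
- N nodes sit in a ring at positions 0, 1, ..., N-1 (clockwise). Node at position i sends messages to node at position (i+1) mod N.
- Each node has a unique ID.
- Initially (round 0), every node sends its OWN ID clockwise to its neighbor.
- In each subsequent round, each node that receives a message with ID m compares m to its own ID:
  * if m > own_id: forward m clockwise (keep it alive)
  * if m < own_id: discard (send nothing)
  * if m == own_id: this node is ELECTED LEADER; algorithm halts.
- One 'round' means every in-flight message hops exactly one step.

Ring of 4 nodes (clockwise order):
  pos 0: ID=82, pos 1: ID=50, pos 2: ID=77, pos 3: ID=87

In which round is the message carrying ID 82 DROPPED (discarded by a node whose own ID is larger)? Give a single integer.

Answer: 3

Derivation:
Round 1: pos1(id50) recv 82: fwd; pos2(id77) recv 50: drop; pos3(id87) recv 77: drop; pos0(id82) recv 87: fwd
Round 2: pos2(id77) recv 82: fwd; pos1(id50) recv 87: fwd
Round 3: pos3(id87) recv 82: drop; pos2(id77) recv 87: fwd
Round 4: pos3(id87) recv 87: ELECTED
Message ID 82 originates at pos 0; dropped at pos 3 in round 3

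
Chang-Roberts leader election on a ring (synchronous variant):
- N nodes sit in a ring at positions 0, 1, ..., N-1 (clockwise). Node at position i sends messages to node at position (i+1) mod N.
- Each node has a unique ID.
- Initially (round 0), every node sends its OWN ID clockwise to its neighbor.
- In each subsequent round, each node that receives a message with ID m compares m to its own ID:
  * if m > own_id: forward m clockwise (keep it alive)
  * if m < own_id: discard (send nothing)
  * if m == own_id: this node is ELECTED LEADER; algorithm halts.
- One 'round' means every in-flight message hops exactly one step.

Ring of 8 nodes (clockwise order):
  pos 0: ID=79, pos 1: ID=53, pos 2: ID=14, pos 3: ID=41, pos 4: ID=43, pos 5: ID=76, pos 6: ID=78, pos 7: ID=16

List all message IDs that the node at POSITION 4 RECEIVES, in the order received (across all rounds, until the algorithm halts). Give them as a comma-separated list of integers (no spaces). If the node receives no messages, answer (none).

Answer: 41,53,79

Derivation:
Round 1: pos1(id53) recv 79: fwd; pos2(id14) recv 53: fwd; pos3(id41) recv 14: drop; pos4(id43) recv 41: drop; pos5(id76) recv 43: drop; pos6(id78) recv 76: drop; pos7(id16) recv 78: fwd; pos0(id79) recv 16: drop
Round 2: pos2(id14) recv 79: fwd; pos3(id41) recv 53: fwd; pos0(id79) recv 78: drop
Round 3: pos3(id41) recv 79: fwd; pos4(id43) recv 53: fwd
Round 4: pos4(id43) recv 79: fwd; pos5(id76) recv 53: drop
Round 5: pos5(id76) recv 79: fwd
Round 6: pos6(id78) recv 79: fwd
Round 7: pos7(id16) recv 79: fwd
Round 8: pos0(id79) recv 79: ELECTED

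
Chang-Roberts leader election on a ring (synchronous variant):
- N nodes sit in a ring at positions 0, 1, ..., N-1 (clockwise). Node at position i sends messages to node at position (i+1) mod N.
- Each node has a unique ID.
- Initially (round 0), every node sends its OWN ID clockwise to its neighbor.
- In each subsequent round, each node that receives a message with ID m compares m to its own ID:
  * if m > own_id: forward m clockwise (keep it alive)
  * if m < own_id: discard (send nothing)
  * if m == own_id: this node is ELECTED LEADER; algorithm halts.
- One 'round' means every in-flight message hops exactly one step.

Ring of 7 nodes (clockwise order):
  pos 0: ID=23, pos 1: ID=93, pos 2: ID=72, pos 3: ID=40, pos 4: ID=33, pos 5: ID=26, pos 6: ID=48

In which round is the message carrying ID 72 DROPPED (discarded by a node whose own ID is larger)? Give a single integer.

Answer: 6

Derivation:
Round 1: pos1(id93) recv 23: drop; pos2(id72) recv 93: fwd; pos3(id40) recv 72: fwd; pos4(id33) recv 40: fwd; pos5(id26) recv 33: fwd; pos6(id48) recv 26: drop; pos0(id23) recv 48: fwd
Round 2: pos3(id40) recv 93: fwd; pos4(id33) recv 72: fwd; pos5(id26) recv 40: fwd; pos6(id48) recv 33: drop; pos1(id93) recv 48: drop
Round 3: pos4(id33) recv 93: fwd; pos5(id26) recv 72: fwd; pos6(id48) recv 40: drop
Round 4: pos5(id26) recv 93: fwd; pos6(id48) recv 72: fwd
Round 5: pos6(id48) recv 93: fwd; pos0(id23) recv 72: fwd
Round 6: pos0(id23) recv 93: fwd; pos1(id93) recv 72: drop
Round 7: pos1(id93) recv 93: ELECTED
Message ID 72 originates at pos 2; dropped at pos 1 in round 6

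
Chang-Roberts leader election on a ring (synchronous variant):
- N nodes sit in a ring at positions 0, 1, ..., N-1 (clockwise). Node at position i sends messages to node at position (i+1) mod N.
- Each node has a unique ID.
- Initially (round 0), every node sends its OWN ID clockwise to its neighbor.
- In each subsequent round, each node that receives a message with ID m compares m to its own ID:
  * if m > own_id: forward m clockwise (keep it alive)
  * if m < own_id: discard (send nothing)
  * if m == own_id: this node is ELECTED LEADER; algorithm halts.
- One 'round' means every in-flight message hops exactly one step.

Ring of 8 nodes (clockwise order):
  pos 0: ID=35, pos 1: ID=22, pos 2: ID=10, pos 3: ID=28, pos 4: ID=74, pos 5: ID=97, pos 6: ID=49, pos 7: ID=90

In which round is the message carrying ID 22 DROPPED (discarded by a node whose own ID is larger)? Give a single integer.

Answer: 2

Derivation:
Round 1: pos1(id22) recv 35: fwd; pos2(id10) recv 22: fwd; pos3(id28) recv 10: drop; pos4(id74) recv 28: drop; pos5(id97) recv 74: drop; pos6(id49) recv 97: fwd; pos7(id90) recv 49: drop; pos0(id35) recv 90: fwd
Round 2: pos2(id10) recv 35: fwd; pos3(id28) recv 22: drop; pos7(id90) recv 97: fwd; pos1(id22) recv 90: fwd
Round 3: pos3(id28) recv 35: fwd; pos0(id35) recv 97: fwd; pos2(id10) recv 90: fwd
Round 4: pos4(id74) recv 35: drop; pos1(id22) recv 97: fwd; pos3(id28) recv 90: fwd
Round 5: pos2(id10) recv 97: fwd; pos4(id74) recv 90: fwd
Round 6: pos3(id28) recv 97: fwd; pos5(id97) recv 90: drop
Round 7: pos4(id74) recv 97: fwd
Round 8: pos5(id97) recv 97: ELECTED
Message ID 22 originates at pos 1; dropped at pos 3 in round 2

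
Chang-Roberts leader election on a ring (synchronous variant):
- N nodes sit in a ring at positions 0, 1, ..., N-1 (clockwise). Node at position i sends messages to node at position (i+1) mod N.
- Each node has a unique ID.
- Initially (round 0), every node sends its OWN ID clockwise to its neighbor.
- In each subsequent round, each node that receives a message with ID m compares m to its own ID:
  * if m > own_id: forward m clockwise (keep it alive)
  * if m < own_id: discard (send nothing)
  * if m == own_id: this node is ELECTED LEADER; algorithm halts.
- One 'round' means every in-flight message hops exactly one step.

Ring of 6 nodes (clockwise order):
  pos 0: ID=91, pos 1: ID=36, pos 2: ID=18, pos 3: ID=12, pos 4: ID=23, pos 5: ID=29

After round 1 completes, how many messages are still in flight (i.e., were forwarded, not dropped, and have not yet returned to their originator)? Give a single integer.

Round 1: pos1(id36) recv 91: fwd; pos2(id18) recv 36: fwd; pos3(id12) recv 18: fwd; pos4(id23) recv 12: drop; pos5(id29) recv 23: drop; pos0(id91) recv 29: drop
After round 1: 3 messages still in flight

Answer: 3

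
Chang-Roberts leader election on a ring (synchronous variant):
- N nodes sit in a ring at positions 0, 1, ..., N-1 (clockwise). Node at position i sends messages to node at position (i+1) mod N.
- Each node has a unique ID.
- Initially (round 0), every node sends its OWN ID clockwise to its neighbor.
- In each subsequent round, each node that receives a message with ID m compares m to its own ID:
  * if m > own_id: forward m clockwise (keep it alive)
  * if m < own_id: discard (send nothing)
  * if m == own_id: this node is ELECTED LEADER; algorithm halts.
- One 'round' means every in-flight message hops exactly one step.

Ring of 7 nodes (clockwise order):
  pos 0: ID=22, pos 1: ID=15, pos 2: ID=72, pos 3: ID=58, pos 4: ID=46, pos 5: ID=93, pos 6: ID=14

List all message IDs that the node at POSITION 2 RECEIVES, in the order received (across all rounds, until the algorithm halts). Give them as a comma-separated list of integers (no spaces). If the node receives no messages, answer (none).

Answer: 15,22,93

Derivation:
Round 1: pos1(id15) recv 22: fwd; pos2(id72) recv 15: drop; pos3(id58) recv 72: fwd; pos4(id46) recv 58: fwd; pos5(id93) recv 46: drop; pos6(id14) recv 93: fwd; pos0(id22) recv 14: drop
Round 2: pos2(id72) recv 22: drop; pos4(id46) recv 72: fwd; pos5(id93) recv 58: drop; pos0(id22) recv 93: fwd
Round 3: pos5(id93) recv 72: drop; pos1(id15) recv 93: fwd
Round 4: pos2(id72) recv 93: fwd
Round 5: pos3(id58) recv 93: fwd
Round 6: pos4(id46) recv 93: fwd
Round 7: pos5(id93) recv 93: ELECTED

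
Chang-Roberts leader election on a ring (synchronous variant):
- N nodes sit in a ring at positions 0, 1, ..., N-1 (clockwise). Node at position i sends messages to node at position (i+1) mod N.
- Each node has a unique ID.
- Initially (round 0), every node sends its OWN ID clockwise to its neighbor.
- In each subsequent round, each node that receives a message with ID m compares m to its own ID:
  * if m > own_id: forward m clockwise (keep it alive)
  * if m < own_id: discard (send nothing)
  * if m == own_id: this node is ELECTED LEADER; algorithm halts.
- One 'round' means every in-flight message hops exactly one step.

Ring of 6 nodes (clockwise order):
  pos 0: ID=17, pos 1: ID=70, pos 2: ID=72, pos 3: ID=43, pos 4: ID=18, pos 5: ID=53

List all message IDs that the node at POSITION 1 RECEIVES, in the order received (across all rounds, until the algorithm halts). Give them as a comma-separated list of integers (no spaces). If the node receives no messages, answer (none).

Round 1: pos1(id70) recv 17: drop; pos2(id72) recv 70: drop; pos3(id43) recv 72: fwd; pos4(id18) recv 43: fwd; pos5(id53) recv 18: drop; pos0(id17) recv 53: fwd
Round 2: pos4(id18) recv 72: fwd; pos5(id53) recv 43: drop; pos1(id70) recv 53: drop
Round 3: pos5(id53) recv 72: fwd
Round 4: pos0(id17) recv 72: fwd
Round 5: pos1(id70) recv 72: fwd
Round 6: pos2(id72) recv 72: ELECTED

Answer: 17,53,72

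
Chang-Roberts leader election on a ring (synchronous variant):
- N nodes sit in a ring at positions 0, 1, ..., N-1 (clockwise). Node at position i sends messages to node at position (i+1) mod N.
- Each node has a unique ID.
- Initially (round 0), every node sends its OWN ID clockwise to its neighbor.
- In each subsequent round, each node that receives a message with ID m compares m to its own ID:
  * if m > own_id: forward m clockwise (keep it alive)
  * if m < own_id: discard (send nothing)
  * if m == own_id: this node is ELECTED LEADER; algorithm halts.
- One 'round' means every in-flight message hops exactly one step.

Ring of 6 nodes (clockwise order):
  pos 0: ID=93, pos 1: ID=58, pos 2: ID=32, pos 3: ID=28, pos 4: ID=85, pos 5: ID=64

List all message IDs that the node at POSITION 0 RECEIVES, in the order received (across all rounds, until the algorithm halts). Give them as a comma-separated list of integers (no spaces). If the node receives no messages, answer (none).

Answer: 64,85,93

Derivation:
Round 1: pos1(id58) recv 93: fwd; pos2(id32) recv 58: fwd; pos3(id28) recv 32: fwd; pos4(id85) recv 28: drop; pos5(id64) recv 85: fwd; pos0(id93) recv 64: drop
Round 2: pos2(id32) recv 93: fwd; pos3(id28) recv 58: fwd; pos4(id85) recv 32: drop; pos0(id93) recv 85: drop
Round 3: pos3(id28) recv 93: fwd; pos4(id85) recv 58: drop
Round 4: pos4(id85) recv 93: fwd
Round 5: pos5(id64) recv 93: fwd
Round 6: pos0(id93) recv 93: ELECTED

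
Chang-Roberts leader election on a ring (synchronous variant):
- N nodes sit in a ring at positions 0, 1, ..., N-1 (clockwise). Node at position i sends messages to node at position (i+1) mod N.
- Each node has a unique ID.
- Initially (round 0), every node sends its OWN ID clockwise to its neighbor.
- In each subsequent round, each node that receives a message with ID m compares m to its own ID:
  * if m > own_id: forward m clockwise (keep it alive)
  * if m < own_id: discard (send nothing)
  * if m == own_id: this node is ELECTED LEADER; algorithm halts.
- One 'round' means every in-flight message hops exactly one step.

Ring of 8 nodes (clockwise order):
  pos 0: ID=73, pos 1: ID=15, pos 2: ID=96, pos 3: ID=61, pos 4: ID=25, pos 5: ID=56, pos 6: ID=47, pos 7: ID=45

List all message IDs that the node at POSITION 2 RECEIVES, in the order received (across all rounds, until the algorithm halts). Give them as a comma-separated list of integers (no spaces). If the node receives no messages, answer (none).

Round 1: pos1(id15) recv 73: fwd; pos2(id96) recv 15: drop; pos3(id61) recv 96: fwd; pos4(id25) recv 61: fwd; pos5(id56) recv 25: drop; pos6(id47) recv 56: fwd; pos7(id45) recv 47: fwd; pos0(id73) recv 45: drop
Round 2: pos2(id96) recv 73: drop; pos4(id25) recv 96: fwd; pos5(id56) recv 61: fwd; pos7(id45) recv 56: fwd; pos0(id73) recv 47: drop
Round 3: pos5(id56) recv 96: fwd; pos6(id47) recv 61: fwd; pos0(id73) recv 56: drop
Round 4: pos6(id47) recv 96: fwd; pos7(id45) recv 61: fwd
Round 5: pos7(id45) recv 96: fwd; pos0(id73) recv 61: drop
Round 6: pos0(id73) recv 96: fwd
Round 7: pos1(id15) recv 96: fwd
Round 8: pos2(id96) recv 96: ELECTED

Answer: 15,73,96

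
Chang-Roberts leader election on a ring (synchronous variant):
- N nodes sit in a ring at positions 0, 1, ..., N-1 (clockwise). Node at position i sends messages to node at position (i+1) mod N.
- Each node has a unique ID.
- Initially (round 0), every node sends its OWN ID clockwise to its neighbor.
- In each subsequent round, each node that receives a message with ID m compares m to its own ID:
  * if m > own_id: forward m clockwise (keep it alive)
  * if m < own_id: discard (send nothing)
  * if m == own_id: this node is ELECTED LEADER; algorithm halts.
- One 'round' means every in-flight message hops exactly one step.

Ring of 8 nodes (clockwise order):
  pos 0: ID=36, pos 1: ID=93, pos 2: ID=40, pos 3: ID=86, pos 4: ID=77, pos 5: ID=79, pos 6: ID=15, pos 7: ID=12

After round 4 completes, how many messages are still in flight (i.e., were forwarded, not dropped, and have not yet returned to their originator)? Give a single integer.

Round 1: pos1(id93) recv 36: drop; pos2(id40) recv 93: fwd; pos3(id86) recv 40: drop; pos4(id77) recv 86: fwd; pos5(id79) recv 77: drop; pos6(id15) recv 79: fwd; pos7(id12) recv 15: fwd; pos0(id36) recv 12: drop
Round 2: pos3(id86) recv 93: fwd; pos5(id79) recv 86: fwd; pos7(id12) recv 79: fwd; pos0(id36) recv 15: drop
Round 3: pos4(id77) recv 93: fwd; pos6(id15) recv 86: fwd; pos0(id36) recv 79: fwd
Round 4: pos5(id79) recv 93: fwd; pos7(id12) recv 86: fwd; pos1(id93) recv 79: drop
After round 4: 2 messages still in flight

Answer: 2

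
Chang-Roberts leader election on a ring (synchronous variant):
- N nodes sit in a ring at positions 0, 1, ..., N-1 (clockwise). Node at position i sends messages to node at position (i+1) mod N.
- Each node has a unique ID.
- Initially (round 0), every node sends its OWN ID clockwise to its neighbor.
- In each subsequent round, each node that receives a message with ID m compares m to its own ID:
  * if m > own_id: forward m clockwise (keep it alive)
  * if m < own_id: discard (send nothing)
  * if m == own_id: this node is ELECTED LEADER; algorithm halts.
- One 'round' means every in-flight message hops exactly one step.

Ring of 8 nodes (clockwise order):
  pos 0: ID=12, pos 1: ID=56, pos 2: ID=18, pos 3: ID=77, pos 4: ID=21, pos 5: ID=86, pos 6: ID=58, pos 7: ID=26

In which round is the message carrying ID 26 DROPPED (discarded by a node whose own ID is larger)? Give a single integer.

Answer: 2

Derivation:
Round 1: pos1(id56) recv 12: drop; pos2(id18) recv 56: fwd; pos3(id77) recv 18: drop; pos4(id21) recv 77: fwd; pos5(id86) recv 21: drop; pos6(id58) recv 86: fwd; pos7(id26) recv 58: fwd; pos0(id12) recv 26: fwd
Round 2: pos3(id77) recv 56: drop; pos5(id86) recv 77: drop; pos7(id26) recv 86: fwd; pos0(id12) recv 58: fwd; pos1(id56) recv 26: drop
Round 3: pos0(id12) recv 86: fwd; pos1(id56) recv 58: fwd
Round 4: pos1(id56) recv 86: fwd; pos2(id18) recv 58: fwd
Round 5: pos2(id18) recv 86: fwd; pos3(id77) recv 58: drop
Round 6: pos3(id77) recv 86: fwd
Round 7: pos4(id21) recv 86: fwd
Round 8: pos5(id86) recv 86: ELECTED
Message ID 26 originates at pos 7; dropped at pos 1 in round 2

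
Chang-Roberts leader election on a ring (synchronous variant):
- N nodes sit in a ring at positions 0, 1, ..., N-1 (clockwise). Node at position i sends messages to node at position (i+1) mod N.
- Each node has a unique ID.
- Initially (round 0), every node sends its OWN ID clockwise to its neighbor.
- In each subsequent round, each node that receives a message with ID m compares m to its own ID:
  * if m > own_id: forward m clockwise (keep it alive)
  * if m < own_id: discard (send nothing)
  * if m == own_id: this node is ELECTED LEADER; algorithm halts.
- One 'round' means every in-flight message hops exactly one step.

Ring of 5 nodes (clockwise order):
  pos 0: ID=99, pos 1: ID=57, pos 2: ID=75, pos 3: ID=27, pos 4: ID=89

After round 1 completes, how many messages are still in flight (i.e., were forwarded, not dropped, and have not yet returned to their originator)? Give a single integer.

Answer: 2

Derivation:
Round 1: pos1(id57) recv 99: fwd; pos2(id75) recv 57: drop; pos3(id27) recv 75: fwd; pos4(id89) recv 27: drop; pos0(id99) recv 89: drop
After round 1: 2 messages still in flight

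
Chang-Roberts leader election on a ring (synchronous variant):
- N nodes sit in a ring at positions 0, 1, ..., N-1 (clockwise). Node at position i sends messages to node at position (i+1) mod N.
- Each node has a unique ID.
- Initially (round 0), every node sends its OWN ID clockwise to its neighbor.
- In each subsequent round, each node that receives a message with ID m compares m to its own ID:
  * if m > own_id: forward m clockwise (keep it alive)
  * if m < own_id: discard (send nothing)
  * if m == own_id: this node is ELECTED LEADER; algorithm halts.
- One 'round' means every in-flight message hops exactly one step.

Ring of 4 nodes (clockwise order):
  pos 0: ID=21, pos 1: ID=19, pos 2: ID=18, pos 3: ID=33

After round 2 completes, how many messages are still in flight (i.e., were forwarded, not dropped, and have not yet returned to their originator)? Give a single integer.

Answer: 2

Derivation:
Round 1: pos1(id19) recv 21: fwd; pos2(id18) recv 19: fwd; pos3(id33) recv 18: drop; pos0(id21) recv 33: fwd
Round 2: pos2(id18) recv 21: fwd; pos3(id33) recv 19: drop; pos1(id19) recv 33: fwd
After round 2: 2 messages still in flight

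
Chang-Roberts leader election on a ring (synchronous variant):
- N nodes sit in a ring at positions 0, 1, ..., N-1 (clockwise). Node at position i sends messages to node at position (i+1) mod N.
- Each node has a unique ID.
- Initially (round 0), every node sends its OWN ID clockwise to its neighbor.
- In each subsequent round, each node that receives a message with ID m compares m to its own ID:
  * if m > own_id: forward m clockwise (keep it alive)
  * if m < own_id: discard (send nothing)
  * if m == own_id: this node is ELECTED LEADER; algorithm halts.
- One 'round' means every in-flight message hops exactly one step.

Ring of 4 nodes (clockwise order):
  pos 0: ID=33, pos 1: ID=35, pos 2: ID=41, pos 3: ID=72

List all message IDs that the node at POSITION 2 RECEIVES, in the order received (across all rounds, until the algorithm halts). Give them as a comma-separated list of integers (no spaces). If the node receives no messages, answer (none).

Round 1: pos1(id35) recv 33: drop; pos2(id41) recv 35: drop; pos3(id72) recv 41: drop; pos0(id33) recv 72: fwd
Round 2: pos1(id35) recv 72: fwd
Round 3: pos2(id41) recv 72: fwd
Round 4: pos3(id72) recv 72: ELECTED

Answer: 35,72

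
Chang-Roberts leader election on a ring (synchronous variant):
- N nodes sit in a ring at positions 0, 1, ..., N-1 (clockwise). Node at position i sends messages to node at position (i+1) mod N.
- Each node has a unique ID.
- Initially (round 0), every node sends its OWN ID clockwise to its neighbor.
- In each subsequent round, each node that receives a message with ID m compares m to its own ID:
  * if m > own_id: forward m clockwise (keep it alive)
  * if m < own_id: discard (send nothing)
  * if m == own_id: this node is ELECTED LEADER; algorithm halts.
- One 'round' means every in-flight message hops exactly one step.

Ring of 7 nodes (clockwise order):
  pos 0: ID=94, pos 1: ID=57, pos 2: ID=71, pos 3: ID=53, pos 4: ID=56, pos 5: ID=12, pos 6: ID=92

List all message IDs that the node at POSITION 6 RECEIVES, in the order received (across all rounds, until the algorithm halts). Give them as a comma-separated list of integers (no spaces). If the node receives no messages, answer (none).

Answer: 12,56,71,94

Derivation:
Round 1: pos1(id57) recv 94: fwd; pos2(id71) recv 57: drop; pos3(id53) recv 71: fwd; pos4(id56) recv 53: drop; pos5(id12) recv 56: fwd; pos6(id92) recv 12: drop; pos0(id94) recv 92: drop
Round 2: pos2(id71) recv 94: fwd; pos4(id56) recv 71: fwd; pos6(id92) recv 56: drop
Round 3: pos3(id53) recv 94: fwd; pos5(id12) recv 71: fwd
Round 4: pos4(id56) recv 94: fwd; pos6(id92) recv 71: drop
Round 5: pos5(id12) recv 94: fwd
Round 6: pos6(id92) recv 94: fwd
Round 7: pos0(id94) recv 94: ELECTED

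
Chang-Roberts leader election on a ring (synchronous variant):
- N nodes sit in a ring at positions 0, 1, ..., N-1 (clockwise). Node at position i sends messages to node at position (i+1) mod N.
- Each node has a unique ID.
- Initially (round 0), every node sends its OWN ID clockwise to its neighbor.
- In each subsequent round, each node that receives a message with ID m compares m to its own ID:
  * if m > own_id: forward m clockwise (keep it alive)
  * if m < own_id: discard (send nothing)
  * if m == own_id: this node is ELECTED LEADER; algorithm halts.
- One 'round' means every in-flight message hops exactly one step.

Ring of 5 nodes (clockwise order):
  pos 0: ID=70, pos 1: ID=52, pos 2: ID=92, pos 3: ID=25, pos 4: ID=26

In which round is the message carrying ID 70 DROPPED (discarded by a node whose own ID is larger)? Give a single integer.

Round 1: pos1(id52) recv 70: fwd; pos2(id92) recv 52: drop; pos3(id25) recv 92: fwd; pos4(id26) recv 25: drop; pos0(id70) recv 26: drop
Round 2: pos2(id92) recv 70: drop; pos4(id26) recv 92: fwd
Round 3: pos0(id70) recv 92: fwd
Round 4: pos1(id52) recv 92: fwd
Round 5: pos2(id92) recv 92: ELECTED
Message ID 70 originates at pos 0; dropped at pos 2 in round 2

Answer: 2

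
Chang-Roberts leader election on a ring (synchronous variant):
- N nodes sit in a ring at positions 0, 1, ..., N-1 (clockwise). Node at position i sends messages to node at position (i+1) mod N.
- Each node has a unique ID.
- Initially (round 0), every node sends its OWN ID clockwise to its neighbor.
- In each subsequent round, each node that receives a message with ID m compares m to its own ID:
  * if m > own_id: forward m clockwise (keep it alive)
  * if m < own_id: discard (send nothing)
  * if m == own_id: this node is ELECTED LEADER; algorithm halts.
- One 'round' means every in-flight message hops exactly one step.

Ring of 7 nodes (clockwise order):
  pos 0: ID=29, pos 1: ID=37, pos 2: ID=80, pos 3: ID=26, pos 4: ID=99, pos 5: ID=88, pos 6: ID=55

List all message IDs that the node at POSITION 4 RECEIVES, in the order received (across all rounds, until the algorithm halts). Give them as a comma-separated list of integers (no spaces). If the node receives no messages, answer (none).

Answer: 26,80,88,99

Derivation:
Round 1: pos1(id37) recv 29: drop; pos2(id80) recv 37: drop; pos3(id26) recv 80: fwd; pos4(id99) recv 26: drop; pos5(id88) recv 99: fwd; pos6(id55) recv 88: fwd; pos0(id29) recv 55: fwd
Round 2: pos4(id99) recv 80: drop; pos6(id55) recv 99: fwd; pos0(id29) recv 88: fwd; pos1(id37) recv 55: fwd
Round 3: pos0(id29) recv 99: fwd; pos1(id37) recv 88: fwd; pos2(id80) recv 55: drop
Round 4: pos1(id37) recv 99: fwd; pos2(id80) recv 88: fwd
Round 5: pos2(id80) recv 99: fwd; pos3(id26) recv 88: fwd
Round 6: pos3(id26) recv 99: fwd; pos4(id99) recv 88: drop
Round 7: pos4(id99) recv 99: ELECTED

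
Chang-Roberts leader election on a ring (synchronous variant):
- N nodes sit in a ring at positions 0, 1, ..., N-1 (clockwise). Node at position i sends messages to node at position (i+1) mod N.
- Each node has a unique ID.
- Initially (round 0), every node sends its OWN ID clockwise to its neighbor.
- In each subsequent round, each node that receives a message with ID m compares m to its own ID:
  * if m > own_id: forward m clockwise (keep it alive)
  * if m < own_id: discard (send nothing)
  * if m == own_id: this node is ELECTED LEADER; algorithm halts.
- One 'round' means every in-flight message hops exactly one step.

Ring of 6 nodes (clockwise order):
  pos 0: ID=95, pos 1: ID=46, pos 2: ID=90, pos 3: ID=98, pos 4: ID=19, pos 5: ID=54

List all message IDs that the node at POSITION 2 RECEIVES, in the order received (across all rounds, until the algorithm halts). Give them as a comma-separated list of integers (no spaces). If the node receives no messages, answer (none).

Round 1: pos1(id46) recv 95: fwd; pos2(id90) recv 46: drop; pos3(id98) recv 90: drop; pos4(id19) recv 98: fwd; pos5(id54) recv 19: drop; pos0(id95) recv 54: drop
Round 2: pos2(id90) recv 95: fwd; pos5(id54) recv 98: fwd
Round 3: pos3(id98) recv 95: drop; pos0(id95) recv 98: fwd
Round 4: pos1(id46) recv 98: fwd
Round 5: pos2(id90) recv 98: fwd
Round 6: pos3(id98) recv 98: ELECTED

Answer: 46,95,98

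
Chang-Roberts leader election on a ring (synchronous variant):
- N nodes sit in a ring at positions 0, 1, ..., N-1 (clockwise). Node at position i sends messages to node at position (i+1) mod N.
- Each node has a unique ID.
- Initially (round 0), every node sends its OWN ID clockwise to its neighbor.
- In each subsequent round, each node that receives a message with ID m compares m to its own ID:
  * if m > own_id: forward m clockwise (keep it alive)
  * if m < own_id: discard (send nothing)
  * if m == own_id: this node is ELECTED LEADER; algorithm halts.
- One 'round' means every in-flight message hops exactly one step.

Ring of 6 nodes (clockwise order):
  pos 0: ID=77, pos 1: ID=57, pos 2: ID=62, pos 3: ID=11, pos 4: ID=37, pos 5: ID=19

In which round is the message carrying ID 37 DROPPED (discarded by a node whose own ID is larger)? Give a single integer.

Round 1: pos1(id57) recv 77: fwd; pos2(id62) recv 57: drop; pos3(id11) recv 62: fwd; pos4(id37) recv 11: drop; pos5(id19) recv 37: fwd; pos0(id77) recv 19: drop
Round 2: pos2(id62) recv 77: fwd; pos4(id37) recv 62: fwd; pos0(id77) recv 37: drop
Round 3: pos3(id11) recv 77: fwd; pos5(id19) recv 62: fwd
Round 4: pos4(id37) recv 77: fwd; pos0(id77) recv 62: drop
Round 5: pos5(id19) recv 77: fwd
Round 6: pos0(id77) recv 77: ELECTED
Message ID 37 originates at pos 4; dropped at pos 0 in round 2

Answer: 2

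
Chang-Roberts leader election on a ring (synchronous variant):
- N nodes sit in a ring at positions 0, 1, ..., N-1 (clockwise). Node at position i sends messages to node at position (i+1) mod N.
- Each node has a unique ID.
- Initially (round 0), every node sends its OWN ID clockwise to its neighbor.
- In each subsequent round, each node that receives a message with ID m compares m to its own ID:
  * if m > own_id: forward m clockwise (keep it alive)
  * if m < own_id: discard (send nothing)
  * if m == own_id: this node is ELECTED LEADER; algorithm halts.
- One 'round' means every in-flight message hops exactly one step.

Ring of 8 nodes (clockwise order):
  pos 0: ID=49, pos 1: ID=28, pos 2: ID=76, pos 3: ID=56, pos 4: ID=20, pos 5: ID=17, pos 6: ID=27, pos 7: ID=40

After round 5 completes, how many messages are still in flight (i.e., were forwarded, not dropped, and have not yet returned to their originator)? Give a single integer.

Round 1: pos1(id28) recv 49: fwd; pos2(id76) recv 28: drop; pos3(id56) recv 76: fwd; pos4(id20) recv 56: fwd; pos5(id17) recv 20: fwd; pos6(id27) recv 17: drop; pos7(id40) recv 27: drop; pos0(id49) recv 40: drop
Round 2: pos2(id76) recv 49: drop; pos4(id20) recv 76: fwd; pos5(id17) recv 56: fwd; pos6(id27) recv 20: drop
Round 3: pos5(id17) recv 76: fwd; pos6(id27) recv 56: fwd
Round 4: pos6(id27) recv 76: fwd; pos7(id40) recv 56: fwd
Round 5: pos7(id40) recv 76: fwd; pos0(id49) recv 56: fwd
After round 5: 2 messages still in flight

Answer: 2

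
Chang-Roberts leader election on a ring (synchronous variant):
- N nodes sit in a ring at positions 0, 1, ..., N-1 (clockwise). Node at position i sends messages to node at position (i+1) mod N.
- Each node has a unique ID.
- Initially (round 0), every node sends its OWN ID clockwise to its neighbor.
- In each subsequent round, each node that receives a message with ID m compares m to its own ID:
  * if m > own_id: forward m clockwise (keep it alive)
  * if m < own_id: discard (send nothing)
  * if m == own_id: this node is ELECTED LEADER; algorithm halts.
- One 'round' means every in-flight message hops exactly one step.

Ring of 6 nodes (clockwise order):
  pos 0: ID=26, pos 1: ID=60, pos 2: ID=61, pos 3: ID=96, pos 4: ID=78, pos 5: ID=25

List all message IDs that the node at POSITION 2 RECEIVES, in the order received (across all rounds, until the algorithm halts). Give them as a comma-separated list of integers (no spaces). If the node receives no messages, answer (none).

Answer: 60,78,96

Derivation:
Round 1: pos1(id60) recv 26: drop; pos2(id61) recv 60: drop; pos3(id96) recv 61: drop; pos4(id78) recv 96: fwd; pos5(id25) recv 78: fwd; pos0(id26) recv 25: drop
Round 2: pos5(id25) recv 96: fwd; pos0(id26) recv 78: fwd
Round 3: pos0(id26) recv 96: fwd; pos1(id60) recv 78: fwd
Round 4: pos1(id60) recv 96: fwd; pos2(id61) recv 78: fwd
Round 5: pos2(id61) recv 96: fwd; pos3(id96) recv 78: drop
Round 6: pos3(id96) recv 96: ELECTED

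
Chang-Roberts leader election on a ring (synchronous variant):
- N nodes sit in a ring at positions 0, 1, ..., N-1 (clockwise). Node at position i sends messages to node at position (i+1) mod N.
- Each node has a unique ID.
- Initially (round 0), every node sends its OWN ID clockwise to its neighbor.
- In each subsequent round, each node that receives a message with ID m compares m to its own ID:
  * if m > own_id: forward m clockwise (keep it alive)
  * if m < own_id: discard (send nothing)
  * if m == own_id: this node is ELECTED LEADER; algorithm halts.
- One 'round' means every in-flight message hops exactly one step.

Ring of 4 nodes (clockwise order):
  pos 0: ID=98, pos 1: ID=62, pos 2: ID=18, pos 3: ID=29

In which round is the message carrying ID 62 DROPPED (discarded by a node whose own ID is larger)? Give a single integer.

Round 1: pos1(id62) recv 98: fwd; pos2(id18) recv 62: fwd; pos3(id29) recv 18: drop; pos0(id98) recv 29: drop
Round 2: pos2(id18) recv 98: fwd; pos3(id29) recv 62: fwd
Round 3: pos3(id29) recv 98: fwd; pos0(id98) recv 62: drop
Round 4: pos0(id98) recv 98: ELECTED
Message ID 62 originates at pos 1; dropped at pos 0 in round 3

Answer: 3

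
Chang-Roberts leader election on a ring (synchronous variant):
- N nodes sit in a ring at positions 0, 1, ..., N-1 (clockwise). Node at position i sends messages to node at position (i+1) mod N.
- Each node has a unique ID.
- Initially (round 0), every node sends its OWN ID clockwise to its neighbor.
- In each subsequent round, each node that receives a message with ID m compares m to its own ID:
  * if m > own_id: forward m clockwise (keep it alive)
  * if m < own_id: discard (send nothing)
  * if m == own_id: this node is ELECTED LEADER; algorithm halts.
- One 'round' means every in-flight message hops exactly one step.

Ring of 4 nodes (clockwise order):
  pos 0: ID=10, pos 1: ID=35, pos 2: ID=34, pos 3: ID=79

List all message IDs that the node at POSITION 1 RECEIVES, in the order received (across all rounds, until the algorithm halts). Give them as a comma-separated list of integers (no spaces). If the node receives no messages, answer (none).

Round 1: pos1(id35) recv 10: drop; pos2(id34) recv 35: fwd; pos3(id79) recv 34: drop; pos0(id10) recv 79: fwd
Round 2: pos3(id79) recv 35: drop; pos1(id35) recv 79: fwd
Round 3: pos2(id34) recv 79: fwd
Round 4: pos3(id79) recv 79: ELECTED

Answer: 10,79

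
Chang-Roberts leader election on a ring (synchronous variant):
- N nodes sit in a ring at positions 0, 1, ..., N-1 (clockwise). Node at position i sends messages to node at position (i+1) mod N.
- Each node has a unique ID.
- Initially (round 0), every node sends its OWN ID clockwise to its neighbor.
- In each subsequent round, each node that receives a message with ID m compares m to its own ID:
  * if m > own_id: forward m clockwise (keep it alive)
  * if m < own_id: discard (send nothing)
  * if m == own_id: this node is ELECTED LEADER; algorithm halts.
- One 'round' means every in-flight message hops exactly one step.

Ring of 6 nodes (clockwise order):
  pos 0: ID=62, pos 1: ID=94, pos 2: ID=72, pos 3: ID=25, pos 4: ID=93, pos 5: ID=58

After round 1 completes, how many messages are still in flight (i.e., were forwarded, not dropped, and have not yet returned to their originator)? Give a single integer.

Round 1: pos1(id94) recv 62: drop; pos2(id72) recv 94: fwd; pos3(id25) recv 72: fwd; pos4(id93) recv 25: drop; pos5(id58) recv 93: fwd; pos0(id62) recv 58: drop
After round 1: 3 messages still in flight

Answer: 3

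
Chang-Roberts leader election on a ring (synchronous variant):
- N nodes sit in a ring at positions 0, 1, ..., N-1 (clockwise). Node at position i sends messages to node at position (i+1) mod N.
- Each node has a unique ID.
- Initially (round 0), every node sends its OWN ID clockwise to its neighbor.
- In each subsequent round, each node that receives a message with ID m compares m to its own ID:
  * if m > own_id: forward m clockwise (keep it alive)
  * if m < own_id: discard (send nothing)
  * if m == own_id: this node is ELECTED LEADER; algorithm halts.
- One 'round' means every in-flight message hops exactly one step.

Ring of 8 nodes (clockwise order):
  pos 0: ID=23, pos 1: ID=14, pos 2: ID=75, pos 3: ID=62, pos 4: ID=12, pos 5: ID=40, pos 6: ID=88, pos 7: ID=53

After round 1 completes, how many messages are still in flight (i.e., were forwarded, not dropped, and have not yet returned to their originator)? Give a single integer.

Answer: 5

Derivation:
Round 1: pos1(id14) recv 23: fwd; pos2(id75) recv 14: drop; pos3(id62) recv 75: fwd; pos4(id12) recv 62: fwd; pos5(id40) recv 12: drop; pos6(id88) recv 40: drop; pos7(id53) recv 88: fwd; pos0(id23) recv 53: fwd
After round 1: 5 messages still in flight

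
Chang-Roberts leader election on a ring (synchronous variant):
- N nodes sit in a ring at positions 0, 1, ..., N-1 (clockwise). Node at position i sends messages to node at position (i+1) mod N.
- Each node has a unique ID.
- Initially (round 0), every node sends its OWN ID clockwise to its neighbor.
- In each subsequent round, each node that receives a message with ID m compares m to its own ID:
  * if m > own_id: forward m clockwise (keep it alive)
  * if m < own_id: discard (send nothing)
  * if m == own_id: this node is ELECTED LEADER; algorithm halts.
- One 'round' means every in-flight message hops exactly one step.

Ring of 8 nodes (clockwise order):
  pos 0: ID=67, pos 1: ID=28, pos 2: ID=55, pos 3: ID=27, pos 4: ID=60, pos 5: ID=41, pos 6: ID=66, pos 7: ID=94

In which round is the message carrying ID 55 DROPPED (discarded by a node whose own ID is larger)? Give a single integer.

Answer: 2

Derivation:
Round 1: pos1(id28) recv 67: fwd; pos2(id55) recv 28: drop; pos3(id27) recv 55: fwd; pos4(id60) recv 27: drop; pos5(id41) recv 60: fwd; pos6(id66) recv 41: drop; pos7(id94) recv 66: drop; pos0(id67) recv 94: fwd
Round 2: pos2(id55) recv 67: fwd; pos4(id60) recv 55: drop; pos6(id66) recv 60: drop; pos1(id28) recv 94: fwd
Round 3: pos3(id27) recv 67: fwd; pos2(id55) recv 94: fwd
Round 4: pos4(id60) recv 67: fwd; pos3(id27) recv 94: fwd
Round 5: pos5(id41) recv 67: fwd; pos4(id60) recv 94: fwd
Round 6: pos6(id66) recv 67: fwd; pos5(id41) recv 94: fwd
Round 7: pos7(id94) recv 67: drop; pos6(id66) recv 94: fwd
Round 8: pos7(id94) recv 94: ELECTED
Message ID 55 originates at pos 2; dropped at pos 4 in round 2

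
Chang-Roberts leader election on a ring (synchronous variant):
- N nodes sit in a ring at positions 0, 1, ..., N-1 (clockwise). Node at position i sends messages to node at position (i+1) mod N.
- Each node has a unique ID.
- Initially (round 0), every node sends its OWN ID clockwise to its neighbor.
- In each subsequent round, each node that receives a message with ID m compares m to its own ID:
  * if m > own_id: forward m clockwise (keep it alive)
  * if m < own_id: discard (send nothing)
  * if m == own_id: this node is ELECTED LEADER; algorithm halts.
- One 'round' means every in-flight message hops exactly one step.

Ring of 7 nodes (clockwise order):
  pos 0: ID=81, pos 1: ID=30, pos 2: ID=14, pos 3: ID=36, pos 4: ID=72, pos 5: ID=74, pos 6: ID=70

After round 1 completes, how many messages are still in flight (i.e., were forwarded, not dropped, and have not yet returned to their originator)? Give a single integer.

Answer: 3

Derivation:
Round 1: pos1(id30) recv 81: fwd; pos2(id14) recv 30: fwd; pos3(id36) recv 14: drop; pos4(id72) recv 36: drop; pos5(id74) recv 72: drop; pos6(id70) recv 74: fwd; pos0(id81) recv 70: drop
After round 1: 3 messages still in flight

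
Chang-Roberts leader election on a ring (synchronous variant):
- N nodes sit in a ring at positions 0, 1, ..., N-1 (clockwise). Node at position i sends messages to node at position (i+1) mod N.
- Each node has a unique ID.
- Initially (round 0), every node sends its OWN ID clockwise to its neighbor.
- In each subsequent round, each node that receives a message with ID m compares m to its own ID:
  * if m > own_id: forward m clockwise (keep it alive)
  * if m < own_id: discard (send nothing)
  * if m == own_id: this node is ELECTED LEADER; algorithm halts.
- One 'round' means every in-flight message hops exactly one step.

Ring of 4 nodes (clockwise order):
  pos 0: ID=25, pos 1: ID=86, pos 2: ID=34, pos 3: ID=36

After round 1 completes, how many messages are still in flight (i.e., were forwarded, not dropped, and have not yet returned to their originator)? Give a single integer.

Round 1: pos1(id86) recv 25: drop; pos2(id34) recv 86: fwd; pos3(id36) recv 34: drop; pos0(id25) recv 36: fwd
After round 1: 2 messages still in flight

Answer: 2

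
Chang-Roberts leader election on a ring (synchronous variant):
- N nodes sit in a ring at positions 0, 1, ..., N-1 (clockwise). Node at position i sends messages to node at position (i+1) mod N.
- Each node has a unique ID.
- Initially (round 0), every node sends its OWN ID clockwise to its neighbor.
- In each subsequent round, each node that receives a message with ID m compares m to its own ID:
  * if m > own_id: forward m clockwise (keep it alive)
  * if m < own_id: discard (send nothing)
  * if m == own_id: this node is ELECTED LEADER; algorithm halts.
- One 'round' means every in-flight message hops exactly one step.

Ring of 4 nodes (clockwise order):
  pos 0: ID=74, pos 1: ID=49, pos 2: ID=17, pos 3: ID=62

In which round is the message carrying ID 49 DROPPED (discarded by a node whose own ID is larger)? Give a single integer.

Round 1: pos1(id49) recv 74: fwd; pos2(id17) recv 49: fwd; pos3(id62) recv 17: drop; pos0(id74) recv 62: drop
Round 2: pos2(id17) recv 74: fwd; pos3(id62) recv 49: drop
Round 3: pos3(id62) recv 74: fwd
Round 4: pos0(id74) recv 74: ELECTED
Message ID 49 originates at pos 1; dropped at pos 3 in round 2

Answer: 2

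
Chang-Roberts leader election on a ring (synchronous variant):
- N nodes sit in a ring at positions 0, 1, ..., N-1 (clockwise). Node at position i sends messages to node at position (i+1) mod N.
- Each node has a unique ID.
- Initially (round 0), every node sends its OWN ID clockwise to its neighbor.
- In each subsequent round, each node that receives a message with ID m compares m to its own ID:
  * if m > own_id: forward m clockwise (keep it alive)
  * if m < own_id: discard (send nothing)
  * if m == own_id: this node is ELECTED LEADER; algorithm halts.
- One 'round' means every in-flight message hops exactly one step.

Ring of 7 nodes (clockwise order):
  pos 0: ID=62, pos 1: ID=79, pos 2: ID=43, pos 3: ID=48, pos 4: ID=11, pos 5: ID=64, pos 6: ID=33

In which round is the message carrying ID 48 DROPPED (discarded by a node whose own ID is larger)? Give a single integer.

Answer: 2

Derivation:
Round 1: pos1(id79) recv 62: drop; pos2(id43) recv 79: fwd; pos3(id48) recv 43: drop; pos4(id11) recv 48: fwd; pos5(id64) recv 11: drop; pos6(id33) recv 64: fwd; pos0(id62) recv 33: drop
Round 2: pos3(id48) recv 79: fwd; pos5(id64) recv 48: drop; pos0(id62) recv 64: fwd
Round 3: pos4(id11) recv 79: fwd; pos1(id79) recv 64: drop
Round 4: pos5(id64) recv 79: fwd
Round 5: pos6(id33) recv 79: fwd
Round 6: pos0(id62) recv 79: fwd
Round 7: pos1(id79) recv 79: ELECTED
Message ID 48 originates at pos 3; dropped at pos 5 in round 2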